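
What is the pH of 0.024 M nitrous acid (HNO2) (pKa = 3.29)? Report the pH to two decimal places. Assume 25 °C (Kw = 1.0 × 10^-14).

pH = 2.49

HNO2 ⇌ NO2- + H+
Ka = 10^(−3.29) = 5.13 × 10^-4
From the ICE table, Ka = [H+]²/(0.024 − [H+]) = 5.13 × 10^-4.
Here C₀/Ka ≈ 46.8, so the small-[H+] approximation fails. Use the quadratic:
[H+] = (−Ka + √(Ka² + 4·Ka·C₀))/2 = 3.26 × 10^-3 M
pH = −log[H+] = −log(3.26 × 10^-3) = 2.49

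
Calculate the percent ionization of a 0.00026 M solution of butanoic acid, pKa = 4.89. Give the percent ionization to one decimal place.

19.9%

CH3(CH2)2COOH ⇌ CH3(CH2)2COO- + H+; let x = [H+] at equilibrium.
Ka = 10^(−4.89) = 1.29 × 10^-5
Solve x² + 1.29e-05x − 3.35e-09 = 0 → x = 5.18 × 10^-5 M
Fraction ionized = 5.18 × 10^-5 / 0.00026 = 0.1992 → 19.9%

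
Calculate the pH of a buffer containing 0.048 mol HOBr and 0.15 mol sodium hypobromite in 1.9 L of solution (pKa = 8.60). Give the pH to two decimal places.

Henderson–Hasselbalch: pH = pKa + log([OBr-]/[HOBr]) = 8.60 + log(0.15/0.048)
pH = 8.60 + (+0.495) = 9.09

pH = 9.09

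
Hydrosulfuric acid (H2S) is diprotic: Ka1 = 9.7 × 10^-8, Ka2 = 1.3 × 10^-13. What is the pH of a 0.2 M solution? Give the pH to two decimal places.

Ka1 ≫ Ka2, so treat the first dissociation as the only significant source of H+.
Ka1 = x²/(0.2 − x) = 9.7 × 10^-8
x ≈ √(9.7 × 10^-8 × 0.2) = 1.39 × 10^-4 M
pH = −log(1.39 × 10^-4) = 3.86

pH = 3.86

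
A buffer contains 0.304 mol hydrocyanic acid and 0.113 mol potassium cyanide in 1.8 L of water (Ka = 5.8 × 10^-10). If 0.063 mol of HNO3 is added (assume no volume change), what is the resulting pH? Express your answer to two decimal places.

Added H+ converts CN- to HCN: HCN → 0.367 mol, CN- → 0.05 mol.
pKa = −log(5.8 × 10^-10) = 9.237
pH = pKa + log(n_CN-/n_HCN) = 9.237 + log(0.05/0.367) = 9.237 + (-0.866)

pH = 8.37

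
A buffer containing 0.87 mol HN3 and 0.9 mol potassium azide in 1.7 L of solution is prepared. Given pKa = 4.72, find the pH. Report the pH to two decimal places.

pH = pKa + log([A⁻]/[HA]) = 4.72 + log(0.9/0.87)
pH = 4.72 + (+0.015) = 4.73

pH = 4.73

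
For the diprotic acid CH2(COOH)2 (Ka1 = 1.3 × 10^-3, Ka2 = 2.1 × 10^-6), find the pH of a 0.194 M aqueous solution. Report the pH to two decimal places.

pH = 1.82

Since Ka1 ≫ Ka2, the first ionization dominates [H+].
Ka1 = x²/(0.194 − x) = 1.3 × 10^-3
Solving the quadratic: x = (−Ka1 + √(Ka1² + 4·Ka1·C₀))/2 = 1.52 × 10^-2 M
pH = −log(1.52 × 10^-2) = 1.82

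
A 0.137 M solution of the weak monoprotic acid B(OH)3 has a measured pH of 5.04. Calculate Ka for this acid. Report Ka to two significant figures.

Ka = 6.1 × 10^-10

[H+] = 10^(-5.04) = 9.12 × 10^-6 M
At equilibrium [HA] = 0.137 − 9.12 × 10^-6 = 1.37 × 10^-1 M
Ka = [H+][A-]/[HA] = (9.12 × 10^-6)² / 1.37 × 10^-1 = 6.1 × 10^-10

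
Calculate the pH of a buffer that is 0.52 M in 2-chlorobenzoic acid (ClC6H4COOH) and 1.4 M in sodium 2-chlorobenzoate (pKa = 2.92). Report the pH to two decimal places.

pH = 3.35

Henderson–Hasselbalch: pH = pKa + log([ClC6H4COO-]/[ClC6H4COOH]) = 2.92 + log(1.4/0.52)
pH = 2.92 + (+0.430) = 3.35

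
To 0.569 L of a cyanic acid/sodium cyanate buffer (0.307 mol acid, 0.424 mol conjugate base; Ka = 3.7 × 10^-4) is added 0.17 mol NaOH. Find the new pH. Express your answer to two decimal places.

pH = 4.07

OH- converts HOCN to OCN-: HOCN → 0.137 mol, OCN- → 0.594 mol.
pKa = −log(3.7 × 10^-4) = 3.432
pH = pKa + log(n_OCN-/n_HOCN) = 3.432 + log(0.594/0.137) = 3.432 + (+0.637)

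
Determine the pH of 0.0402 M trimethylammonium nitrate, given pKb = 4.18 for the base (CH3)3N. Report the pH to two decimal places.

(CH3)3NH+ is the conjugate acid of the weak base (CH3)3N.
Kb = 10^(−4.18) = 6.61 × 10^-5
Ka = Kw/Kb = 1.0×10^-14 / 6.61 × 10^-5 = 1.51 × 10^-10
From the ICE table, Ka = x²/(0.0402 − x) = 1.51 × 10^-10.
Since Ka ≪ C₀, x ≈ √(Ka·C₀) = 2.46 × 10^-6 M.
pH = −log[H+] = −log(2.46 × 10^-6) = 5.61

pH = 5.61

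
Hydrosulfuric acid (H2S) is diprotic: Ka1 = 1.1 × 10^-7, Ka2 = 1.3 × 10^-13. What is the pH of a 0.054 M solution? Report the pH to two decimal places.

Ka1 ≫ Ka2, so treat the first dissociation as the only significant source of H+.
Ka1 = x²/(0.054 − x) = 1.1 × 10^-7
x ≈ √(1.1 × 10^-7 × 0.054) = 7.71 × 10^-5 M
pH = −log(7.71 × 10^-5) = 4.11

pH = 4.11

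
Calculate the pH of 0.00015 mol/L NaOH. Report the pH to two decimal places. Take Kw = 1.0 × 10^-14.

pH = 10.18

NaOH is a strong base; [OH-] = 0.00015 M.
pOH = -log(0.00015) = 3.82
pH = 14.00 - 3.82 = 10.18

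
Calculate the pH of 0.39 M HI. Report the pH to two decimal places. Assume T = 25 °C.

HI is a strong acid and dissociates completely, so [H+] = 0.39 M.
pH = -log(0.39) = 0.41

pH = 0.41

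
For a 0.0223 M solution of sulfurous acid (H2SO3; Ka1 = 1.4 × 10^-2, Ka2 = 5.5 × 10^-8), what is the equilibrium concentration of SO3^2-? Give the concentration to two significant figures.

5.5 × 10^-8 M

First ionization gives [H+] ≈ [HSO3-] = 1.20 × 10^-2 M.
Second step: Ka2 = [H+][SO3^2-]/[HSO3-] ≈ [SO3^2-] (since [H+] ≈ [HSO3-]).
So [SO3^2-] ≈ Ka2.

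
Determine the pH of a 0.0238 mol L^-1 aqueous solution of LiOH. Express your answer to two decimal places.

LiOH is a strong base; [OH-] = 0.0238 M.
pOH = -log(0.0238) = 1.62
pH = 14.00 - 1.62 = 12.38

pH = 12.38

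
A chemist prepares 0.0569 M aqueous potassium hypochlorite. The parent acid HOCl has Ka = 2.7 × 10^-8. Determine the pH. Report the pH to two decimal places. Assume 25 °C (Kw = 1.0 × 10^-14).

pH = 10.16

OCl- is the conjugate base of the weak acid HOCl.
Kb = Kw/Ka = 1.0×10^-14 / 2.7 × 10^-8 = 3.70 × 10^-7
From the ICE table, Kb = x²/(0.0569 − x) = 3.70 × 10^-7.
Since Kb ≪ C₀, x ≈ √(Kb·C₀) = 1.45 × 10^-4 M.
pOH = −log(1.45 × 10^-4) = 3.84; pH = 14.00 − 3.84 = 10.16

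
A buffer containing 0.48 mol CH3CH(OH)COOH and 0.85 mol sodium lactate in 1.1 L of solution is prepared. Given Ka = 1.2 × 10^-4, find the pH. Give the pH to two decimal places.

pH = 4.17

pKa = −log(1.2 × 10^-4) = 3.921
pH = pKa + log([A⁻]/[HA]) = 3.921 + log(0.85/0.48)
pH = 3.921 + (+0.248) = 4.17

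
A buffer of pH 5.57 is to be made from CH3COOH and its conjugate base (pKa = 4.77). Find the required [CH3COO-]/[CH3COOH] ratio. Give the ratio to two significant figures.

ratio = 6.3

pH = pKa + log(r) ⇒ log(r) = 5.57 − 4.77 = +0.80
r = [CH3COO-]/[CH3COOH] = 10^(+0.80) = 6.31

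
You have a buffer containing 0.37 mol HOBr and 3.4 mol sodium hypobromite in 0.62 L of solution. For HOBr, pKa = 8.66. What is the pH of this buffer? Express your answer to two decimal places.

pH = 9.62

pH = pKa + log([A⁻]/[HA]) = 8.66 + log(3.4/0.37)
pH = 8.66 + (+0.963) = 9.62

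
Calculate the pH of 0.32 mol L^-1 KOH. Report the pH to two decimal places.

pH = 13.51

KOH is a strong base; [OH-] = 0.32 M.
pOH = -log(0.32) = 0.49
pH = 14.00 - 0.49 = 13.51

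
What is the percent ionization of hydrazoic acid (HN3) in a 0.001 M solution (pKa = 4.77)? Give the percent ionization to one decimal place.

HN3 ⇌ N3- + H+; let x = [H+] at equilibrium.
Ka = 10^(−4.77) = 1.70 × 10^-5
Ka = x²/(C₀ − x); solving the quadratic gives x = 1.22 × 10^-4 M.
% ionization = x/C₀ × 100% = 1.22 × 10^-4/0.001 × 100% = 12.2%

12.2%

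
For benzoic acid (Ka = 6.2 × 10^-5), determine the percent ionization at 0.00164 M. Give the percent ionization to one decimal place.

C6H5COOH ⇌ C6H5COO- + H+; let x = [H+] at equilibrium.
Solve x² + 6.2e-05x − 1.02e-07 = 0 → x = 2.89 × 10^-4 M
Fraction ionized = 2.89 × 10^-4 / 0.00164 = 0.1762 → 17.6%

17.6%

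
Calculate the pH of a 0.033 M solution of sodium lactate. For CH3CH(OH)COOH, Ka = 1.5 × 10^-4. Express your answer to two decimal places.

CH3CH(OH)COO- is the conjugate base of the weak acid CH3CH(OH)COOH.
Kb = Kw/Ka = 1.0×10^-14 / 1.5 × 10^-4 = 6.67 × 10^-11
Let x = [OH-] at equilibrium. Kb = x²/(0.033 − x).
Neglecting x in the denominator: x = √(6.67 × 10^-11 × 0.033) = 1.48 × 10^-6 M
(x/C₀ = 0.0045% < 5%, so the approximation holds.)
pOH = 5.83, so pH = 14.00 − pOH = 8.17

pH = 8.17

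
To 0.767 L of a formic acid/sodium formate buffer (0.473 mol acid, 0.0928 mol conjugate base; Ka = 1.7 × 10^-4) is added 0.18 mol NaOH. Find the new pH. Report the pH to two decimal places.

pH = 3.74

OH- converts HCOOH to HCOO-: HCOOH → 0.293 mol, HCOO- → 0.273 mol.
pKa = −log(1.7 × 10^-4) = 3.770
pH = pKa + log([A⁻]/[HA]) = 3.770 + log(0.273/0.293) = 3.770 -0.031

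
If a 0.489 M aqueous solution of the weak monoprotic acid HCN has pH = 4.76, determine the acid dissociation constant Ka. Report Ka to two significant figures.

[H+] = 10^(-4.76) = 1.74 × 10^-5 M
At equilibrium [HA] = 0.489 − 1.74 × 10^-5 = 4.89 × 10^-1 M
Ka = [H+][A-]/[HA] = (1.74 × 10^-5)² / 4.89 × 10^-1 = 6.2 × 10^-10

Ka = 6.2 × 10^-10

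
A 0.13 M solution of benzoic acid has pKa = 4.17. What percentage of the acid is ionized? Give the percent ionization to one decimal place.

C6H5COOH ⇌ C6H5COO- + H+; let x = [H+] at equilibrium.
Ka = 10^(−4.17) = 6.76 × 10^-5
x ≈ √(Ka·C₀) = √(6.76 × 10^-5 × 0.13) = 2.96 × 10^-3 M
Fraction ionized = 2.96 × 10^-3 / 0.13 = 0.0228 → 2.3%

2.3%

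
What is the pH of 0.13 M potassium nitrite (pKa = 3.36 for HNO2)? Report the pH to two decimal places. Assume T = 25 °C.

NO2- is the conjugate base of the weak acid HNO2.
Ka = 10^(−3.36) = 4.37 × 10^-4
Kb = Kw/Ka = 1.0×10^-14 / 4.37 × 10^-4 = 2.29 × 10^-11
From the ICE table, Kb = x²/(0.13 − x) = 2.29 × 10^-11.
Neglecting x in the denominator: x = √(2.29 × 10^-11 × 0.13) = 1.73 × 10^-6 M
Check: 0.0013% ionized — well under 5%, approximation valid.
pOH = 5.76, so pH = 14.00 − pOH = 8.24

pH = 8.24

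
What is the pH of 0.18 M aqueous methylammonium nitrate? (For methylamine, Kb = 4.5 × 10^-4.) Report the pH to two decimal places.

CH3NH3+ is the conjugate acid of the weak base CH3NH2.
Ka = Kw/Kb = 1.0×10^-14 / 4.5 × 10^-4 = 2.22 × 10^-11
From the ICE table, Ka = x²/(0.18 − x) = 2.22 × 10^-11.
Since Ka ≪ C₀, x ≈ √(Ka·C₀) = 2.00 × 10^-6 M.
pH = −log[H+] = −log(2.00 × 10^-6) = 5.70

pH = 5.70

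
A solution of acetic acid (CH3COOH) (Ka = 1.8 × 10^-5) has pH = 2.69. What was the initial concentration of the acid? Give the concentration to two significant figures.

[H+] = 10^(-2.69) = 2.04 × 10^-3 M = x
Ka = x²/(C₀ − x) ⇒ C₀ = x + x²/Ka
C₀ = 2.04 × 10^-3 + (2.04 × 10^-3)²/(1.8 × 10^-5) = 2.33 × 10^-1 M

C₀ = 2.3 × 10^-1 M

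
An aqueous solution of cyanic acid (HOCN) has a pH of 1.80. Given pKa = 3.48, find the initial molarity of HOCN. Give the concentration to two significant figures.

C₀ = 7.7 × 10^-1 M

[H+] = 10^(-1.80) = 1.58 × 10^-2 M = x
Ka = 10^(−3.48) = 3.31 × 10^-4
Ka = x²/(C₀ − x) ⇒ C₀ = x + x²/Ka
C₀ = 1.58 × 10^-2 + (1.58 × 10^-2)²/(3.31 × 10^-4) = 7.70 × 10^-1 M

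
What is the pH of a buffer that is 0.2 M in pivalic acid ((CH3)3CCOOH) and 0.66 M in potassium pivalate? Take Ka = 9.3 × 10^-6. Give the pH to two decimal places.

pH = 5.55

pKa = −log(9.3 × 10^-6) = 5.032
Using pH = pKa + log([base]/[acid]) with [base]/[acid] = 0.66/0.2:
pH = 5.032 + (+0.519) = 5.55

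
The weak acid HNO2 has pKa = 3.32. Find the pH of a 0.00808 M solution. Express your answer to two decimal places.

HNO2 ⇌ NO2- + H+
Ka = 10^(−3.32) = 4.79 × 10^-4
From the ICE table, Ka = [H+]²/(0.00808 − [H+]) = 4.79 × 10^-4.
[H+] is not negligible relative to C₀; solve [H+]² + 0.000479·[H+] − 3.87e-06 = 0.
[H+] = [−0.000479 + √(0.000479² + 1.55e-05)]/2 = 1.74 × 10^-3 M
pH = −log[H+] = −log(1.74 × 10^-3) = 2.76

pH = 2.76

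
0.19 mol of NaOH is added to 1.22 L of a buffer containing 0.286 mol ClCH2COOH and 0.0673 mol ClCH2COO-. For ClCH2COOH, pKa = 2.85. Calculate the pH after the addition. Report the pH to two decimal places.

After neutralization: n(ClCH2COOH) = 0.096 mol, n(ClCH2COO-) = 0.257 mol.
pH = pKa + log([A⁻]/[HA]) = 2.85 + log(0.257/0.096) = 2.85 +0.428

pH = 3.28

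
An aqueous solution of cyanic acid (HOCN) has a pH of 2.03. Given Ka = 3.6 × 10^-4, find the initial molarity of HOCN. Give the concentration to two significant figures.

[H+] = 10^(-2.03) = 9.33 × 10^-3 M = x
Ka = x²/(C₀ − x) ⇒ C₀ = x + x²/Ka
C₀ = 9.33 × 10^-3 + (9.33 × 10^-3)²/(3.6 × 10^-4) = 2.51 × 10^-1 M

C₀ = 2.5 × 10^-1 M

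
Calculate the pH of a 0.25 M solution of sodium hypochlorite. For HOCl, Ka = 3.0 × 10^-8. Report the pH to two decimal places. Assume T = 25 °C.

pH = 10.46

OCl- is the conjugate base of the weak acid HOCl.
Kb = Kw/Ka = 1.0×10^-14 / 3.0 × 10^-8 = 3.33 × 10^-7
Kb = [OH-]²/(0.25 − [OH-]) = 3.33 × 10^-7
Neglecting [OH-] in the denominator: [OH-] = √(3.33 × 10^-7 × 0.25) = 2.89 × 10^-4 M
Check: 0.12% ionized — well under 5%, approximation valid.
pOH = −log(2.89 × 10^-4) = 3.54; pH = 14.00 − 3.54 = 10.46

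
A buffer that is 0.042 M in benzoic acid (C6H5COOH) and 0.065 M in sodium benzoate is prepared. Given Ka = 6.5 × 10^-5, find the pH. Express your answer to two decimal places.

pH = 4.38

pKa = −log(6.5 × 10^-5) = 4.187
Using pH = pKa + log([base]/[acid]) with [base]/[acid] = 0.065/0.042:
pH = 4.187 + (+0.190) = 4.38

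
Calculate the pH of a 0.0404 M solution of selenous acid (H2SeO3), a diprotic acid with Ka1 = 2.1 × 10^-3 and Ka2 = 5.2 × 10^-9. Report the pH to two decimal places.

pH = 2.09

Since Ka1 ≫ Ka2, the first ionization dominates [H+].
Ka1 = x²/(0.0404 − x) = 2.1 × 10^-3
Solving the quadratic: x = (−Ka1 + √(Ka1² + 4·Ka1·C₀))/2 = 8.22 × 10^-3 M
pH = −log(8.22 × 10^-3) = 2.09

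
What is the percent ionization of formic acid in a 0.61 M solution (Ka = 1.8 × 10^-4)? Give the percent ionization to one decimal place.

HCOOH ⇌ HCOO- + H+; let x = [H+] at equilibrium.
x ≈ √(Ka·C₀) = √(1.8 × 10^-4 × 0.61) = 1.05 × 10^-2 M
% ionization = x/C₀ × 100% = 1.05 × 10^-2/0.61 × 100% = 1.7%

1.7%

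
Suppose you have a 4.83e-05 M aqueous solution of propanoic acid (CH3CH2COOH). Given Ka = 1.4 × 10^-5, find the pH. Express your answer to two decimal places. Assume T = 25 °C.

pH = 4.70

CH3CH2COOH ⇌ CH3CH2COO- + H+
Ka = [H+]²/(4.83e-05 − [H+]) = 1.4 × 10^-5
The 5% rule fails; solving [H+]² + Ka·[H+] − Ka·C₀ = 0 exactly:
[H+] = [−1.4e-05 + √(1.4e-05² + 2.7e-09)]/2 = 1.99 × 10^-5 M
pH = −log[H+] = −log(1.99 × 10^-5) = 4.70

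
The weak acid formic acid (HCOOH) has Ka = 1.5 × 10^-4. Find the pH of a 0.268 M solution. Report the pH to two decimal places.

HCOOH ⇌ HCOO- + H+
From the ICE table, Ka = [H+]²/(0.268 − [H+]) = 1.5 × 10^-4.
Since Ka ≪ C₀, [H+] ≈ √(Ka·C₀) = 6.34 × 10^-3 M.
pH = −log[H+] = −log(6.34 × 10^-3) = 2.20

pH = 2.20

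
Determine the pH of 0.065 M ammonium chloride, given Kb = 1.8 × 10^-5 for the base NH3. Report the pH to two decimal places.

NH4+ is the conjugate acid of the weak base NH3.
Ka = Kw/Kb = 1.0×10^-14 / 1.8 × 10^-5 = 5.56 × 10^-10
Ka = [H+]²/(0.065 − [H+]) = 5.56 × 10^-10
Since Ka ≪ C₀, [H+] ≈ √(Ka·C₀) = 6.01 × 10^-6 M.
Check: 0.0092% ionized — well under 5%, approximation valid.
pH = −log[H+] = −log(6.01 × 10^-6) = 5.22

pH = 5.22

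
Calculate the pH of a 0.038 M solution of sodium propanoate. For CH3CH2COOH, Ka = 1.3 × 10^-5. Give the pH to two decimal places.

CH3CH2COO- is the conjugate base of the weak acid CH3CH2COOH.
Kb = Kw/Ka = 1.0×10^-14 / 1.3 × 10^-5 = 7.69 × 10^-10
From the ICE table, Kb = [OH-]²/(0.038 − [OH-]) = 7.69 × 10^-10.
Neglecting [OH-] in the denominator: [OH-] = √(7.69 × 10^-10 × 0.038) = 5.41 × 10^-6 M
pOH = −log(5.41 × 10^-6) = 5.27; pH = 14.00 − 5.27 = 8.73

pH = 8.73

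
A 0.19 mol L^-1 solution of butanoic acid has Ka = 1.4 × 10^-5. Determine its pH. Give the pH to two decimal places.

CH3(CH2)2COOH ⇌ CH3(CH2)2COO- + H+
From the ICE table, Ka = [H+]²/(0.19 − [H+]) = 1.4 × 10^-5.
Neglecting [H+] in the denominator: [H+] = √(1.4 × 10^-5 × 0.19) = 1.63 × 10^-3 M
pH = −log(1.63 × 10^-3) = 2.79

pH = 2.79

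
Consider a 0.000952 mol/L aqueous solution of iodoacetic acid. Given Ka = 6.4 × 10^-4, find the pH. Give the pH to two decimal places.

pH = 3.28

ICH2COOH ⇌ ICH2COO- + H+
Ka = [H+]²/(0.000952 − [H+]) = 6.4 × 10^-4
Here C₀/Ka ≈ 1.49, so the small-[H+] approximation fails. Use the quadratic:
[H+] = [−0.00064 + √(0.00064² + 2.44e-06)]/2 = 5.24 × 10^-4 M
pH = −log[H+] = −log(5.24 × 10^-4) = 3.28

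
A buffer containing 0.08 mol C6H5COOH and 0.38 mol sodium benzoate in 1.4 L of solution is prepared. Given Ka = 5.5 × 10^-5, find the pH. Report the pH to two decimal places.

pKa = −log(5.5 × 10^-5) = 4.260
Using pH = pKa + log([base]/[acid]) with [base]/[acid] = 0.38/0.08:
pH = 4.260 + (+0.677) = 4.94

pH = 4.94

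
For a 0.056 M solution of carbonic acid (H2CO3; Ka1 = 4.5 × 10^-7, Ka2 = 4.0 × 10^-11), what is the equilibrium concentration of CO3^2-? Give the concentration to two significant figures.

First ionization gives [H+] ≈ [HCO3-] = 1.59 × 10^-4 M.
Second step: Ka2 = [H+][CO3^2-]/[HCO3-] ≈ [CO3^2-] (since [H+] ≈ [HCO3-]).
So [CO3^2-] ≈ Ka2.

4.0 × 10^-11 M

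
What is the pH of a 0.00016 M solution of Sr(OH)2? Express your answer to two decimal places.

Sr(OH)2 is a strong base (each formula unit releases 2 OH-); [OH-] = 0.00032 M.
pOH = -log(0.00032) = 3.49
pH = 14.00 - 3.49 = 10.51

pH = 10.51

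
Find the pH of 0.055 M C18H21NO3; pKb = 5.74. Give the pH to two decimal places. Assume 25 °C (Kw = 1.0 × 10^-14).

C18H21NO3 + H2O ⇌ C18H22NO3+ + OH-
Kb = 10^(−5.74) = 1.82 × 10^-6
From the ICE table, Kb = x²/(0.055 − x) = 1.82 × 10^-6.
Neglecting x in the denominator: x = √(1.82 × 10^-6 × 0.055) = 3.16 × 10^-4 M
(x/C₀ = 0.58% < 5%, so the approximation holds.)
pOH = 3.50, so pH = 14.00 − pOH = 10.50

pH = 10.50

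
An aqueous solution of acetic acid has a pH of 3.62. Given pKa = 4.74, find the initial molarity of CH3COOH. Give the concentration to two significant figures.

[H+] = 10^(-3.62) = 2.40 × 10^-4 M = x
Ka = 10^(−4.74) = 1.82 × 10^-5
Ka = x²/(C₀ − x) ⇒ C₀ = x + x²/Ka
C₀ = 2.40 × 10^-4 + (2.40 × 10^-4)²/(1.82 × 10^-5) = 3.40 × 10^-3 M

C₀ = 3.4 × 10^-3 M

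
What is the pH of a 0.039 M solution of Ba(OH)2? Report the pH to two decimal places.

pH = 12.89

Ba(OH)2 is a strong base (each formula unit releases 2 OH-); [OH-] = 0.078 M.
pOH = -log(0.078) = 1.11
pH = 14.00 - 1.11 = 12.89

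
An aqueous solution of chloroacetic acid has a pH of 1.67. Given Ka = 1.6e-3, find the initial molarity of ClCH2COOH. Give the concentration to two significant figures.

C₀ = 3.1 × 10^-1 M

[H+] = 10^(-1.67) = 2.14 × 10^-2 M = x
Ka = x²/(C₀ − x) ⇒ C₀ = x + x²/Ka
C₀ = 2.14 × 10^-2 + (2.14 × 10^-2)²/(1.6 × 10^-3) = 3.08 × 10^-1 M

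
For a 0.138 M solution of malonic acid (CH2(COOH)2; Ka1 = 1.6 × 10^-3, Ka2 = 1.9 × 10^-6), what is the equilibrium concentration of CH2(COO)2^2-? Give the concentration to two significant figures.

1.9 × 10^-6 M

First ionization gives [H+] ≈ [CH2(COOH)COO-] = 1.41 × 10^-2 M.
Second step: Ka2 = [H+][CH2(COO)2^2-]/[CH2(COOH)COO-] ≈ [CH2(COO)2^2-] (since [H+] ≈ [CH2(COOH)COO-]).
So [CH2(COO)2^2-] ≈ Ka2.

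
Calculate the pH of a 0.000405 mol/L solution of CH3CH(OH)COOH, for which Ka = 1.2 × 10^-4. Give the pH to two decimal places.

CH3CH(OH)COOH ⇌ CH3CH(OH)COO- + H+
Ka = x²/(0.000405 − x) = 1.2 × 10^-4
Here C₀/Ka ≈ 3.37, so the small-x approximation fails. Use the quadratic:
x = [−0.00012 + √(0.00012² + 1.94e-07)]/2 = 1.68 × 10^-4 M
pH = −log[H+] = −log(1.68 × 10^-4) = 3.77

pH = 3.77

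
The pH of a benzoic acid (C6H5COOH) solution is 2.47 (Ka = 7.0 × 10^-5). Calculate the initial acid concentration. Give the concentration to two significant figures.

C₀ = 1.7 × 10^-1 M

[H+] = 10^(-2.47) = 3.39 × 10^-3 M = x
Ka = x²/(C₀ − x) ⇒ C₀ = x + x²/Ka
C₀ = 3.39 × 10^-3 + (3.39 × 10^-3)²/(7.0 × 10^-5) = 1.68 × 10^-1 M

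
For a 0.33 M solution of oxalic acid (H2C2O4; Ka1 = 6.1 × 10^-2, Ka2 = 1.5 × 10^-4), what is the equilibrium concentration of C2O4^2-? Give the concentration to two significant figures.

First ionization gives [H+] ≈ [HC2O4-] = 1.15 × 10^-1 M.
Second step: Ka2 = [H+][C2O4^2-]/[HC2O4-] ≈ [C2O4^2-] (since [H+] ≈ [HC2O4-]).
So [C2O4^2-] ≈ Ka2.

1.5 × 10^-4 M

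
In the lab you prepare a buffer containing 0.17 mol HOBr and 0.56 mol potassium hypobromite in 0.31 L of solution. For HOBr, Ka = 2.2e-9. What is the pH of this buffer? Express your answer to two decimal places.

pKa = −log(2.2 × 10^-9) = 8.658
Henderson–Hasselbalch: pH = pKa + log([OBr-]/[HOBr]) = 8.658 + log(0.56/0.17)
pH = 8.658 + (+0.518) = 9.18

pH = 9.18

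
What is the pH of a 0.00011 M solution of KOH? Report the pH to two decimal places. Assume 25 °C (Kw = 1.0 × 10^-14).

pH = 10.04

KOH is a strong base; [OH-] = 0.00011 M.
pOH = -log(0.00011) = 3.96
pH = 14.00 - 3.96 = 10.04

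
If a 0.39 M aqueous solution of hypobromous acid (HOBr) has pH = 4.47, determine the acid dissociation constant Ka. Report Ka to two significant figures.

[H+] = 10^(-4.47) = 3.39 × 10^-5 M
At equilibrium [HA] = 0.39 − 3.39 × 10^-5 = 3.90 × 10^-1 M
Ka = [H+][A-]/[HA] = (3.39 × 10^-5)² / 3.90 × 10^-1 = 2.9 × 10^-9

Ka = 2.9 × 10^-9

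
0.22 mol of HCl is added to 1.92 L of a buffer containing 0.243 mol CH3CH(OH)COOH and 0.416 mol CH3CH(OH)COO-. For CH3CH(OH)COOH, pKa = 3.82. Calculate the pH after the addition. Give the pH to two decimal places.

pH = 3.45

Added H+ converts CH3CH(OH)COO- to CH3CH(OH)COOH: CH3CH(OH)COOH → 0.463 mol, CH3CH(OH)COO- → 0.196 mol.
pH = pKa + log(n_CH3CH(OH)COO-/n_CH3CH(OH)COOH) = 3.82 + log(0.196/0.463) = 3.82 + (-0.373)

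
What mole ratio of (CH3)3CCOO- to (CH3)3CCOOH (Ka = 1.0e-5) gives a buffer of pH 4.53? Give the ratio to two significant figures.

ratio = 0.34

pKa = -log(1.0 × 10^-5) = 5.000
pH = pKa + log(r) ⇒ log(r) = 4.53 − 5.000 = -0.470
r = [(CH3)3CCOO-]/[(CH3)3CCOOH] = 10^(-0.470) = 0.339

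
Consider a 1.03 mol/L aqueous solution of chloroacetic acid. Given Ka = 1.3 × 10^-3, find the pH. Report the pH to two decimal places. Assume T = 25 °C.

pH = 1.44

ClCH2COOH ⇌ ClCH2COO- + H+
From the ICE table, Ka = [H+]²/(1.03 − [H+]) = 1.3 × 10^-3.
Since Ka ≪ C₀, [H+] ≈ √(Ka·C₀) = 3.66 × 10^-2 M.
Check: 3.6% ionized — well under 5%, approximation valid.
pH = −log[H+] = −log(3.66 × 10^-2) = 1.44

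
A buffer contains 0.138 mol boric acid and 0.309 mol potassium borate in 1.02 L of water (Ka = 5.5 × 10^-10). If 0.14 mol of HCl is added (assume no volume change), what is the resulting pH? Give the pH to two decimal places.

Added H+ converts B(OH)4- to B(OH)3: B(OH)3 → 0.278 mol, B(OH)4- → 0.169 mol.
pKa = −log(5.5 × 10^-10) = 9.260
Henderson–Hasselbalch with mole ratio 0.169/0.278: pH = 9.260 + (-0.216)

pH = 9.04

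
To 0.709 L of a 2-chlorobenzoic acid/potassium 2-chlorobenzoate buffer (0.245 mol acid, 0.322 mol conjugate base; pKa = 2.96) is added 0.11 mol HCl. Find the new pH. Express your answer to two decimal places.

Added H+ converts ClC6H4COO- to ClC6H4COOH: ClC6H4COOH → 0.355 mol, ClC6H4COO- → 0.212 mol.
pH = pKa + log(n_ClC6H4COO-/n_ClC6H4COOH) = 2.96 + log(0.212/0.355) = 2.96 + (-0.224)

pH = 2.74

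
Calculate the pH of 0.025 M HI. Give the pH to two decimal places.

pH = 1.60

HI is a strong acid and dissociates completely, so [H+] = 0.025 M.
pH = -log(0.025) = 1.60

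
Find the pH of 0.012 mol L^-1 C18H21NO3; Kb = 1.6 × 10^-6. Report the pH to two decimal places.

pH = 10.14

C18H21NO3 + H2O ⇌ C18H22NO3+ + OH-
Kb = [OH-]²/(0.012 − [OH-]) = 1.6 × 10^-6
Assume [OH-] ≪ 0.012: [OH-] ≈ √(1.6 × 10^-6 × 0.012) = 1.39 × 10^-4 M
pOH = −log(1.39 × 10^-4) = 3.86; pH = 14.00 − 3.86 = 10.14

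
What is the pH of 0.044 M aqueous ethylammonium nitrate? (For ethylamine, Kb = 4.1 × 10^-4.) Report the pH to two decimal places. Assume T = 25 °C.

C2H5NH3+ is the conjugate acid of the weak base C2H5NH2.
Ka = Kw/Kb = 1.0×10^-14 / 4.1 × 10^-4 = 2.44 × 10^-11
Ka = x²/(0.044 − x) = 2.44 × 10^-11
Since Ka ≪ C₀, x ≈ √(Ka·C₀) = 1.04 × 10^-6 M.
pH = −log(1.04 × 10^-6) = 5.98

pH = 5.98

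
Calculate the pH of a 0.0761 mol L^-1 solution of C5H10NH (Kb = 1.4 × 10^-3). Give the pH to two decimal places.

C5H10NH + H2O ⇌ C5H10NH2+ + OH-
Let x = [OH-] at equilibrium. Kb = x²/(0.0761 − x).
Here C₀/Kb ≈ 54.4, so the small-x approximation fails. Use the quadratic:
x = [−0.0014 + √(0.0014² + 0.000426)]/2 = 9.65 × 10^-3 M
pOH = 2.02, so pH = 14.00 − pOH = 11.98

pH = 11.98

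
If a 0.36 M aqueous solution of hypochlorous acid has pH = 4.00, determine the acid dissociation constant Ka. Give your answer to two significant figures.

Ka = 2.8 × 10^-8

[H+] = 10^(-4.00) = 1.00 × 10^-4 M
At equilibrium [HA] = 0.36 − 1.00 × 10^-4 = 3.60 × 10^-1 M
Ka = [H+][A-]/[HA] = (1.00 × 10^-4)² / 3.60 × 10^-1 = 2.8 × 10^-8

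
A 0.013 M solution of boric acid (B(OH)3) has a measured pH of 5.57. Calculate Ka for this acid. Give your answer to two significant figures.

[H+] = 10^(-5.57) = 2.69 × 10^-6 M
At equilibrium [HA] = 0.013 − 2.69 × 10^-6 = 1.30 × 10^-2 M
Ka = [H+][A-]/[HA] = (2.69 × 10^-6)² / 1.30 × 10^-2 = 5.6 × 10^-10

Ka = 5.6 × 10^-10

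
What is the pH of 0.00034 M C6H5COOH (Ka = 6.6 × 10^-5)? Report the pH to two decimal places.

C6H5COOH ⇌ C6H5COO- + H+
Ka = [H+]²/(0.00034 − [H+]) = 6.6 × 10^-5
Here C₀/Ka ≈ 5.15, so the small-[H+] approximation fails. Use the quadratic:
[H+] = (−Ka + √(Ka² + 4·Ka·C₀))/2 = 1.20 × 10^-4 M
pH = −log[H+] = −log(1.20 × 10^-4) = 3.92

pH = 3.92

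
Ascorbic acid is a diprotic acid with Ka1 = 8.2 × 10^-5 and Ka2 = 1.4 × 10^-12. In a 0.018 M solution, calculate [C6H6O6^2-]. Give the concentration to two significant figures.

1.4 × 10^-12 M

First ionization gives [H+] ≈ [HC6H6O6-] = 1.17 × 10^-3 M.
Second step: Ka2 = [H+][C6H6O6^2-]/[HC6H6O6-] ≈ [C6H6O6^2-] (since [H+] ≈ [HC6H6O6-]).
So [C6H6O6^2-] ≈ Ka2.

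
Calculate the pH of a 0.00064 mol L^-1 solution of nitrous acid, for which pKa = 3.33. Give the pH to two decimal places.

pH = 3.44

HNO2 ⇌ NO2- + H+
Ka = 10^(−3.33) = 4.68 × 10^-4
From the ICE table, Ka = x²/(0.00064 − x) = 4.68 × 10^-4.
Here C₀/Ka ≈ 1.37, so the small-x approximation fails. Use the quadratic:
x = (−Ka + √(Ka² + 4·Ka·C₀))/2 = 3.61 × 10^-4 M
pH = −log(3.61 × 10^-4) = 3.44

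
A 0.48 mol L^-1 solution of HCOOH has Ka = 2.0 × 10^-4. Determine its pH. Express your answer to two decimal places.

HCOOH ⇌ HCOO- + H+
From the ICE table, Ka = [H+]²/(0.48 − [H+]) = 2.0 × 10^-4.
Neglecting [H+] in the denominator: [H+] = √(2.0 × 10^-4 × 0.48) = 9.80 × 10^-3 M
Check: 2% ionized — well under 5%, approximation valid.
pH = −log[H+] = −log(9.80 × 10^-3) = 2.01

pH = 2.01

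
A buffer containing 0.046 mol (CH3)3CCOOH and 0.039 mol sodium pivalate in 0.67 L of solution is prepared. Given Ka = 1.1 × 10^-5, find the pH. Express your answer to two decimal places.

pH = 4.89

pKa = −log(1.1 × 10^-5) = 4.959
Using pH = pKa + log([base]/[acid]) with [base]/[acid] = 0.039/0.046:
pH = 4.959 + (-0.072) = 4.89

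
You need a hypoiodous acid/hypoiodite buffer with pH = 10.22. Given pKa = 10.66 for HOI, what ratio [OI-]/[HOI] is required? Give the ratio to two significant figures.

ratio = 0.36

pH = pKa + log(r) ⇒ log(r) = 10.22 − 10.66 = -0.44
r = [OI-]/[HOI] = 10^(-0.44) = 0.363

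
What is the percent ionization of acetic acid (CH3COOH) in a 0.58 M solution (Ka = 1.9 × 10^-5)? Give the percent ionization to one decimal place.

CH3COOH ⇌ CH3COO- + H+; let x = [H+] at equilibrium.
x ≈ √(Ka·C₀) = √(1.9 × 10^-5 × 0.58) = 3.32 × 10^-3 M
% ionization = x/C₀ × 100% = 3.32 × 10^-3/0.58 × 100% = 0.6%

0.6%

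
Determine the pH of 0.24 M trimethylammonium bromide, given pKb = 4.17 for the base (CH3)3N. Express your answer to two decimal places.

pH = 5.22

(CH3)3NH+ is the conjugate acid of the weak base (CH3)3N.
Kb = 10^(−4.17) = 6.76 × 10^-5
Ka = Kw/Kb = 1.0×10^-14 / 6.76 × 10^-5 = 1.48 × 10^-10
From the ICE table, Ka = [H+]²/(0.24 − [H+]) = 1.48 × 10^-10.
Neglecting [H+] in the denominator: [H+] = √(1.48 × 10^-10 × 0.24) = 5.96 × 10^-6 M
Check: 0.0025% ionized — well under 5%, approximation valid.
pH = −log[H+] = −log(5.96 × 10^-6) = 5.22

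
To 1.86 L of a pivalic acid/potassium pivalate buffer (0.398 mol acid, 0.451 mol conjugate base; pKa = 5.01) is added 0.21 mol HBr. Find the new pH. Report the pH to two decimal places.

pH = 4.61

Added H+ converts (CH3)3CCOO- to (CH3)3CCOOH: (CH3)3CCOOH → 0.608 mol, (CH3)3CCOO- → 0.241 mol.
Henderson–Hasselbalch with mole ratio 0.241/0.608: pH = 5.01 + (-0.402)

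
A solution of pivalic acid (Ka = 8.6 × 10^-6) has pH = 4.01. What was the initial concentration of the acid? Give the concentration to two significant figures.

C₀ = 1.2 × 10^-3 M

[H+] = 10^(-4.01) = 9.77 × 10^-5 M = x
Ka = x²/(C₀ − x) ⇒ C₀ = x + x²/Ka
C₀ = 9.77 × 10^-5 + (9.77 × 10^-5)²/(8.6 × 10^-6) = 1.21 × 10^-3 M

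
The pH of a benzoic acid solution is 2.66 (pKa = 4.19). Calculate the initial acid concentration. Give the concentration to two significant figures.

C₀ = 7.6 × 10^-2 M

[H+] = 10^(-2.66) = 2.19 × 10^-3 M = x
Ka = 10^(−4.19) = 6.46 × 10^-5
Ka = x²/(C₀ − x) ⇒ C₀ = x + x²/Ka
C₀ = 2.19 × 10^-3 + (2.19 × 10^-3)²/(6.46 × 10^-5) = 7.64 × 10^-2 M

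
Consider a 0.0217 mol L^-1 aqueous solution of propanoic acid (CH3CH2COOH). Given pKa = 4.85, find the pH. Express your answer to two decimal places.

pH = 3.26

CH3CH2COOH ⇌ CH3CH2COO- + H+
Ka = 10^(−4.85) = 1.41 × 10^-5
Ka = x²/(0.0217 − x) = 1.41 × 10^-5
Assume x ≪ 0.0217: x ≈ √(1.41 × 10^-5 × 0.0217) = 5.53 × 10^-4 M
pH = −log[H+] = −log(5.53 × 10^-4) = 3.26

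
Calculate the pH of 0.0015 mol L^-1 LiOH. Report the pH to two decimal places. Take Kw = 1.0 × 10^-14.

LiOH is a strong base; [OH-] = 0.0015 M.
pOH = -log(0.0015) = 2.82
pH = 14.00 - 2.82 = 11.18

pH = 11.18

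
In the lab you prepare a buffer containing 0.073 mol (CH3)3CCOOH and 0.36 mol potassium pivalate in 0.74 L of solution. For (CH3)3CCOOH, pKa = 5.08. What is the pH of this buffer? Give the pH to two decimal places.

pH = pKa + log([A⁻]/[HA]) = 5.08 + log(0.36/0.073)
pH = 5.08 + (+0.693) = 5.77

pH = 5.77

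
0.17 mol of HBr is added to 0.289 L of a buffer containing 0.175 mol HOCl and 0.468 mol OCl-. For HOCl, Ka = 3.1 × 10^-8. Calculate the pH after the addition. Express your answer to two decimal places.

pH = 7.45

Added H+ converts OCl- to HOCl: HOCl → 0.345 mol, OCl- → 0.298 mol.
pKa = −log(3.1 × 10^-8) = 7.509
pH = pKa + log(n_OCl-/n_HOCl) = 7.509 + log(0.298/0.345) = 7.509 + (-0.064)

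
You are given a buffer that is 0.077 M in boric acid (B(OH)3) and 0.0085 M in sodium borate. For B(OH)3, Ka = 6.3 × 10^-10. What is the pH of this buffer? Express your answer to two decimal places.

pH = 8.24

pKa = −log(6.3 × 10^-10) = 9.201
pH = pKa + log([A⁻]/[HA]) = 9.201 + log(0.0085/0.077)
pH = 9.201 + (-0.957) = 8.24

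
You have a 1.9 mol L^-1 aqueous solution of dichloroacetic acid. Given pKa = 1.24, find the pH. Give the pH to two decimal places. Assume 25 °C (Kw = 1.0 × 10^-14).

pH = 0.52

Cl2CHCOOH ⇌ Cl2CHCOO- + H+
Ka = 10^(−1.24) = 5.75 × 10^-2
Ka = [H+]²/(1.9 − [H+]) = 5.75 × 10^-2
The 5% rule fails; solving [H+]² + Ka·[H+] − Ka·C₀ = 0 exactly:
[H+] = [−0.0575 + √(0.0575² + 0.437)]/2 = 3.03 × 10^-1 M
pH = −log[H+] = −log(3.03 × 10^-1) = 0.52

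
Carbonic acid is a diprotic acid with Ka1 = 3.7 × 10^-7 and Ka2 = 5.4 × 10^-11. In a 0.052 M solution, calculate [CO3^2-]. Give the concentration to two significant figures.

5.4 × 10^-11 M

First ionization gives [H+] ≈ [HCO3-] = 1.39 × 10^-4 M.
Second step: Ka2 = [H+][CO3^2-]/[HCO3-] ≈ [CO3^2-] (since [H+] ≈ [HCO3-]).
So [CO3^2-] ≈ Ka2.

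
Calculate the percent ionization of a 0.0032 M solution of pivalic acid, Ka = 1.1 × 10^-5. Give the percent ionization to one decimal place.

(CH3)3CCOOH ⇌ (CH3)3CCOO- + H+; let x = [H+] at equilibrium.
Solve x² + 1.1e-05x − 3.52e-08 = 0 → x = 1.82 × 10^-4 M
% ionization = x/C₀ × 100% = 1.82 × 10^-4/0.0032 × 100% = 5.7%

5.7%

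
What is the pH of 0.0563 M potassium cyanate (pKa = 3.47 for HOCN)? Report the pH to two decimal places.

OCN- is the conjugate base of the weak acid HOCN.
Ka = 10^(−3.47) = 3.39 × 10^-4
Kb = Kw/Ka = 1.0×10^-14 / 3.39 × 10^-4 = 2.95 × 10^-11
Kb = x²/(0.0563 − x) = 2.95 × 10^-11
Assume x ≪ 0.0563: x ≈ √(2.95 × 10^-11 × 0.0563) = 1.29 × 10^-6 M
Check: 0.0023% ionized — well under 5%, approximation valid.
pOH = −log(1.29 × 10^-6) = 5.89; pH = 14.00 − 5.89 = 8.11

pH = 8.11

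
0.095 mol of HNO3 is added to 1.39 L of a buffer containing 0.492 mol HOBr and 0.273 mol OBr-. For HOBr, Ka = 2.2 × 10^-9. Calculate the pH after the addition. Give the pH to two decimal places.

pH = 8.14

After neutralization: n(HOBr) = 0.587 mol, n(OBr-) = 0.178 mol.
pKa = −log(2.2 × 10^-9) = 8.658
Henderson–Hasselbalch with mole ratio 0.178/0.587: pH = 8.658 + (-0.518)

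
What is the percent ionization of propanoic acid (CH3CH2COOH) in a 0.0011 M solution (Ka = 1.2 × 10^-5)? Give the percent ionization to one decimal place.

9.9%

CH3CH2COOH ⇌ CH3CH2COO- + H+; let x = [H+] at equilibrium.
Solve x² + 1.2e-05x − 1.32e-08 = 0 → x = 1.09 × 10^-4 M
% ionization = x/C₀ × 100% = 1.09 × 10^-4/0.0011 × 100% = 9.9%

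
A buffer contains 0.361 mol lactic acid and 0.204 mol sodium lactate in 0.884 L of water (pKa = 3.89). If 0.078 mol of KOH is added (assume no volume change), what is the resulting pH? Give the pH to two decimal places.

pH = 3.89

OH- converts CH3CH(OH)COOH to CH3CH(OH)COO-: CH3CH(OH)COOH → 0.283 mol, CH3CH(OH)COO- → 0.282 mol.
pH = pKa + log([A⁻]/[HA]) = 3.89 + log(0.282/0.283) = 3.89 -0.002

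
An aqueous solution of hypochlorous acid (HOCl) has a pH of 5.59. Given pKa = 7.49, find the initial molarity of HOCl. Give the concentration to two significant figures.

[H+] = 10^(-5.59) = 2.57 × 10^-6 M = x
Ka = 10^(−7.49) = 3.24 × 10^-8
Ka = x²/(C₀ − x) ⇒ C₀ = x + x²/Ka
C₀ = 2.57 × 10^-6 + (2.57 × 10^-6)²/(3.24 × 10^-8) = 2.06 × 10^-4 M

C₀ = 2.1 × 10^-4 M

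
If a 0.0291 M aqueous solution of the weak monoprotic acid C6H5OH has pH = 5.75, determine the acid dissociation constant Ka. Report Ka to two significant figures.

[H+] = 10^(-5.75) = 1.78 × 10^-6 M
At equilibrium [HA] = 0.0291 − 1.78 × 10^-6 = 2.91 × 10^-2 M
Ka = [H+][A-]/[HA] = (1.78 × 10^-6)² / 2.91 × 10^-2 = 1.1 × 10^-10

Ka = 1.1 × 10^-10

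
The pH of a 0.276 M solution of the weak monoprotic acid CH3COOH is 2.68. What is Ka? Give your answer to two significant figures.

Ka = 1.6 × 10^-5

[H+] = 10^(-2.68) = 2.09 × 10^-3 M
At equilibrium [HA] = 0.276 − 2.09 × 10^-3 = 2.74 × 10^-1 M
Ka = [H+][A-]/[HA] = (2.09 × 10^-3)² / 2.74 × 10^-1 = 1.6 × 10^-5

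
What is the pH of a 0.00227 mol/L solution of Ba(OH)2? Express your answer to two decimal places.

pH = 11.66

Ba(OH)2 is a strong base (each formula unit releases 2 OH-); [OH-] = 0.00454 M.
pOH = -log(0.00454) = 2.34
pH = 14.00 - 2.34 = 11.66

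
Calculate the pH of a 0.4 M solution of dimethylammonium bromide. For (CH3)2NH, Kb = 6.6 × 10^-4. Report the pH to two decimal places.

pH = 5.61

(CH3)2NH2+ is the conjugate acid of the weak base (CH3)2NH.
Ka = Kw/Kb = 1.0×10^-14 / 6.6 × 10^-4 = 1.52 × 10^-11
Let x = [H+] at equilibrium. Ka = x²/(0.4 − x).
Assume x ≪ 0.4: x ≈ √(1.52 × 10^-11 × 0.4) = 2.47 × 10^-6 M
(x/C₀ = 0.00062% < 5%, so the approximation holds.)
pH = −log(2.47 × 10^-6) = 5.61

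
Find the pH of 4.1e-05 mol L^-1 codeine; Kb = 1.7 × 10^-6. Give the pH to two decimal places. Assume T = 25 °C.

C18H21NO3 + H2O ⇌ C18H22NO3+ + OH-
Kb = [OH-]²/(4.1e-05 − [OH-]) = 1.7 × 10^-6
The 5% rule fails; solving [OH-]² + Kb·[OH-] − Kb·C₀ = 0 exactly:
[OH-] = (−Kb + √(Kb² + 4·Kb·C₀))/2 = 7.54 × 10^-6 M
pOH = −log(7.54 × 10^-6) = 5.12; pH = 14.00 − 5.12 = 8.88

pH = 8.88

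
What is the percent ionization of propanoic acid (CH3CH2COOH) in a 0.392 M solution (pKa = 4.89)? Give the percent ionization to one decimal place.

CH3CH2COOH ⇌ CH3CH2COO- + H+; let x = [H+] at equilibrium.
Ka = 10^(−4.89) = 1.29 × 10^-5
x ≈ √(Ka·C₀) = √(1.29 × 10^-5 × 0.392) = 2.25 × 10^-3 M
% ionization = x/C₀ × 100% = 2.25 × 10^-3/0.392 × 100% = 0.6%

0.6%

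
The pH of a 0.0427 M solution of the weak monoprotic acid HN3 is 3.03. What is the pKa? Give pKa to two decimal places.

pKa = 4.68

[H+] = 10^(-3.03) = 9.33 × 10^-4 M
At equilibrium [HA] = 0.0427 − 9.33 × 10^-4 = 4.18 × 10^-2 M
Ka = [H+][A-]/[HA] = (9.33 × 10^-4)² / 4.18 × 10^-2 = 2.08 × 10^-5
pKa = -log(2.08 × 10^-5) = 4.68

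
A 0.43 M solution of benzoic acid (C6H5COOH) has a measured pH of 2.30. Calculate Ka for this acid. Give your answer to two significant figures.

Ka = 5.9 × 10^-5

[H+] = 10^(-2.30) = 5.01 × 10^-3 M
At equilibrium [HA] = 0.43 − 5.01 × 10^-3 = 4.25 × 10^-1 M
Ka = [H+][A-]/[HA] = (5.01 × 10^-3)² / 4.25 × 10^-1 = 5.9 × 10^-5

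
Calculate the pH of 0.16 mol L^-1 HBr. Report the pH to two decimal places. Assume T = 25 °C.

pH = 0.80

HBr is a strong acid and dissociates completely, so [H+] = 0.16 M.
pH = -log(0.16) = 0.80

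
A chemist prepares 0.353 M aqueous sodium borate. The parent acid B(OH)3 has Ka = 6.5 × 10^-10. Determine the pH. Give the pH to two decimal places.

B(OH)4- is the conjugate base of the weak acid B(OH)3.
Kb = Kw/Ka = 1.0×10^-14 / 6.5 × 10^-10 = 1.54 × 10^-5
Let x = [OH-] at equilibrium. Kb = x²/(0.353 − x).
Neglecting x in the denominator: x = √(1.54 × 10^-5 × 0.353) = 2.33 × 10^-3 M
pOH = −log(2.33 × 10^-3) = 2.63; pH = 14.00 − 2.63 = 11.37

pH = 11.37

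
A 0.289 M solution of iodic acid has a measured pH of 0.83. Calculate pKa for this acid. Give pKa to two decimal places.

[H+] = 10^(-0.83) = 1.48 × 10^-1 M
At equilibrium [HA] = 0.289 − 1.48 × 10^-1 = 1.41 × 10^-1 M
Ka = [H+][A-]/[HA] = (1.48 × 10^-1)² / 1.41 × 10^-1 = 1.55 × 10^-1
pKa = -log(1.55 × 10^-1) = 0.81

pKa = 0.81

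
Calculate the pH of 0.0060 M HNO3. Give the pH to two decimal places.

HNO3 is a strong acid and dissociates completely, so [H+] = 0.0060 M.
pH = -log(0.006) = 2.22

pH = 2.22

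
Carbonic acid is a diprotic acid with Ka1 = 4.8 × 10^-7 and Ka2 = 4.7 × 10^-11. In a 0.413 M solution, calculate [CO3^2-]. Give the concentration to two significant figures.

First ionization gives [H+] ≈ [HCO3-] = 4.45 × 10^-4 M.
Second step: Ka2 = [H+][CO3^2-]/[HCO3-] ≈ [CO3^2-] (since [H+] ≈ [HCO3-]).
So [CO3^2-] ≈ Ka2.

4.7 × 10^-11 M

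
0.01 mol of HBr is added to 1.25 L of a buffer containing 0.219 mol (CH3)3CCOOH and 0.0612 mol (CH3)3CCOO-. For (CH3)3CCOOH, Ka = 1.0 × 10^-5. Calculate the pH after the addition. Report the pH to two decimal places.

pH = 4.35

After neutralization: n((CH3)3CCOOH) = 0.229 mol, n((CH3)3CCOO-) = 0.0512 mol.
pKa = −log(1.0 × 10^-5) = 5.000
pH = pKa + log(n_(CH3)3CCOO-/n_(CH3)3CCOOH) = 5.000 + log(0.0512/0.229) = 5.000 + (-0.651)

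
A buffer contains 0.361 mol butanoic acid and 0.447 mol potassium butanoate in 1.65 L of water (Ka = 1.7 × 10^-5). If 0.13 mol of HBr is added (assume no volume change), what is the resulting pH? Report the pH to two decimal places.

pH = 4.58

Added H+ converts CH3(CH2)2COO- to CH3(CH2)2COOH: CH3(CH2)2COOH → 0.491 mol, CH3(CH2)2COO- → 0.317 mol.
pKa = −log(1.7 × 10^-5) = 4.770
Henderson–Hasselbalch with mole ratio 0.317/0.491: pH = 4.770 + (-0.190)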